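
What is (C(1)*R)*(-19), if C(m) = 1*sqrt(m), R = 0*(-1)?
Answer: 0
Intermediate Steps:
R = 0
C(m) = sqrt(m)
(C(1)*R)*(-19) = (sqrt(1)*0)*(-19) = (1*0)*(-19) = 0*(-19) = 0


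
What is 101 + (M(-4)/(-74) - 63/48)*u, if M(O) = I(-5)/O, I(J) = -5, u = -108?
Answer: 36197/148 ≈ 244.57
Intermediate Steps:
M(O) = -5/O
101 + (M(-4)/(-74) - 63/48)*u = 101 + (-5/(-4)/(-74) - 63/48)*(-108) = 101 + (-5*(-¼)*(-1/74) - 63*1/48)*(-108) = 101 + ((5/4)*(-1/74) - 21/16)*(-108) = 101 + (-5/296 - 21/16)*(-108) = 101 - 787/592*(-108) = 101 + 21249/148 = 36197/148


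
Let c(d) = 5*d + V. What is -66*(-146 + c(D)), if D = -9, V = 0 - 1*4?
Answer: 12870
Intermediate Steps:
V = -4 (V = 0 - 4 = -4)
c(d) = -4 + 5*d (c(d) = 5*d - 4 = -4 + 5*d)
-66*(-146 + c(D)) = -66*(-146 + (-4 + 5*(-9))) = -66*(-146 + (-4 - 45)) = -66*(-146 - 49) = -66*(-195) = 12870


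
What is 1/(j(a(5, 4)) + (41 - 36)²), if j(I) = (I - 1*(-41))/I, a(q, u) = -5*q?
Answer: 25/609 ≈ 0.041051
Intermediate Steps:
j(I) = (41 + I)/I (j(I) = (I + 41)/I = (41 + I)/I)
1/(j(a(5, 4)) + (41 - 36)²) = 1/((41 - 5*5)/((-5*5)) + (41 - 36)²) = 1/((41 - 25)/(-25) + 5²) = 1/(-1/25*16 + 25) = 1/(-16/25 + 25) = 1/(609/25) = 25/609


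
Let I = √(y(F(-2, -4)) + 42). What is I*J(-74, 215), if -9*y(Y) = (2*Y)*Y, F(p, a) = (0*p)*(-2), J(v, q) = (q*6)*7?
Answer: 9030*√42 ≈ 58521.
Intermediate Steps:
J(v, q) = 42*q (J(v, q) = (6*q)*7 = 42*q)
F(p, a) = 0 (F(p, a) = 0*(-2) = 0)
y(Y) = -2*Y²/9 (y(Y) = -2*Y*Y/9 = -2*Y²/9)
I = √42 (I = √(-2/9*0² + 42) = √(-2/9*0 + 42) = √(0 + 42) = √42 ≈ 6.4807)
I*J(-74, 215) = √42*(42*215) = √42*9030 = 9030*√42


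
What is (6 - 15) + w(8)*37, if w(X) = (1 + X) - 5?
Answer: 139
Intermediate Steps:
w(X) = -4 + X
(6 - 15) + w(8)*37 = (6 - 15) + (-4 + 8)*37 = -9 + 4*37 = -9 + 148 = 139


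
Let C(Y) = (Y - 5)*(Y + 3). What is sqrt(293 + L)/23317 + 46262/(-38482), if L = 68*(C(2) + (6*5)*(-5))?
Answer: -23131/19241 + I*sqrt(223)/3331 ≈ -1.2022 + 0.0044831*I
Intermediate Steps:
C(Y) = (-5 + Y)*(3 + Y)
L = -11220 (L = 68*((-15 + 2**2 - 2*2) + (6*5)*(-5)) = 68*((-15 + 4 - 4) + 30*(-5)) = 68*(-15 - 150) = 68*(-165) = -11220)
sqrt(293 + L)/23317 + 46262/(-38482) = sqrt(293 - 11220)/23317 + 46262/(-38482) = sqrt(-10927)*(1/23317) + 46262*(-1/38482) = (7*I*sqrt(223))*(1/23317) - 23131/19241 = I*sqrt(223)/3331 - 23131/19241 = -23131/19241 + I*sqrt(223)/3331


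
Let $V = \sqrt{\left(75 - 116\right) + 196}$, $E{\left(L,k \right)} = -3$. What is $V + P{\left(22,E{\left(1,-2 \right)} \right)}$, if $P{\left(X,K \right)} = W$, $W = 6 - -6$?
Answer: $12 + \sqrt{155} \approx 24.45$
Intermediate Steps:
$V = \sqrt{155}$ ($V = \sqrt{\left(75 - 116\right) + 196} = \sqrt{-41 + 196} = \sqrt{155} \approx 12.45$)
$W = 12$ ($W = 6 + 6 = 12$)
$P{\left(X,K \right)} = 12$
$V + P{\left(22,E{\left(1,-2 \right)} \right)} = \sqrt{155} + 12 = 12 + \sqrt{155}$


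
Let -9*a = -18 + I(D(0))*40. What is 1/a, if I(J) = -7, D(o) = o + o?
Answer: 9/298 ≈ 0.030201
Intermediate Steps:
D(o) = 2*o
a = 298/9 (a = -(-18 - 7*40)/9 = -(-18 - 280)/9 = -1/9*(-298) = 298/9 ≈ 33.111)
1/a = 1/(298/9) = 9/298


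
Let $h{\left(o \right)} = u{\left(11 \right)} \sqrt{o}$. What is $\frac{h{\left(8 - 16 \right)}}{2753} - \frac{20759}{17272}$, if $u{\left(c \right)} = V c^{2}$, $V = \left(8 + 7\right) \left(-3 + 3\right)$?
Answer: $- \frac{20759}{17272} \approx -1.2019$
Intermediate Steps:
$V = 0$ ($V = 15 \cdot 0 = 0$)
$u{\left(c \right)} = 0$ ($u{\left(c \right)} = 0 c^{2} = 0$)
$h{\left(o \right)} = 0$ ($h{\left(o \right)} = 0 \sqrt{o} = 0$)
$\frac{h{\left(8 - 16 \right)}}{2753} - \frac{20759}{17272} = \frac{0}{2753} - \frac{20759}{17272} = 0 \cdot \frac{1}{2753} - \frac{20759}{17272} = 0 - \frac{20759}{17272} = - \frac{20759}{17272}$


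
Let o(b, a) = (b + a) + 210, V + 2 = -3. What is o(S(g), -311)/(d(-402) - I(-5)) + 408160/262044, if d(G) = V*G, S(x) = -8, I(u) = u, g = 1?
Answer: 198469901/132004665 ≈ 1.5035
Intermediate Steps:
V = -5 (V = -2 - 3 = -5)
d(G) = -5*G
o(b, a) = 210 + a + b (o(b, a) = (a + b) + 210 = 210 + a + b)
o(S(g), -311)/(d(-402) - I(-5)) + 408160/262044 = (210 - 311 - 8)/(-5*(-402) - 1*(-5)) + 408160/262044 = -109/(2010 + 5) + 408160*(1/262044) = -109/2015 + 102040/65511 = 198469901/132004665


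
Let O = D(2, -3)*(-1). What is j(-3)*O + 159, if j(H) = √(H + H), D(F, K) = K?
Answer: 159 + 3*I*√6 ≈ 159.0 + 7.3485*I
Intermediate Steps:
O = 3 (O = -3*(-1) = 3)
j(H) = √2*√H (j(H) = √(2*H) = √2*√H)
j(-3)*O + 159 = (√2*√(-3))*3 + 159 = (√2*(I*√3))*3 + 159 = (I*√6)*3 + 159 = 3*I*√6 + 159 = 159 + 3*I*√6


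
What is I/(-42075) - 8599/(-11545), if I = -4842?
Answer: 9282307/10794575 ≈ 0.85991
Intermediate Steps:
I/(-42075) - 8599/(-11545) = -4842/(-42075) - 8599/(-11545) = -4842*(-1/42075) - 8599*(-1/11545) = 538/4675 + 8599/11545 = 9282307/10794575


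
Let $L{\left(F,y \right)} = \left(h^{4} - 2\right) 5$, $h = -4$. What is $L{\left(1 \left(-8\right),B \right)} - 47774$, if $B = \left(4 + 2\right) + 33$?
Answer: $-46504$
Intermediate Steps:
$B = 39$ ($B = 6 + 33 = 39$)
$L{\left(F,y \right)} = 1270$ ($L{\left(F,y \right)} = \left(\left(-4\right)^{4} - 2\right) 5 = \left(256 - 2\right) 5 = 254 \cdot 5 = 1270$)
$L{\left(1 \left(-8\right),B \right)} - 47774 = 1270 - 47774 = -46504$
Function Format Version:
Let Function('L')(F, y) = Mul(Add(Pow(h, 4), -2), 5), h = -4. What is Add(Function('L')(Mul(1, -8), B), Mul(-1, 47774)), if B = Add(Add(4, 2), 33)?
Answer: -46504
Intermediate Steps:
B = 39 (B = Add(6, 33) = 39)
Function('L')(F, y) = 1270 (Function('L')(F, y) = Mul(Add(Pow(-4, 4), -2), 5) = Mul(Add(256, -2), 5) = Mul(254, 5) = 1270)
Add(Function('L')(Mul(1, -8), B), Mul(-1, 47774)) = Add(1270, Mul(-1, 47774)) = Add(1270, -47774) = -46504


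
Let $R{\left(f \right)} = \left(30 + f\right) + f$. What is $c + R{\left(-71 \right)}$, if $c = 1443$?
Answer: $1331$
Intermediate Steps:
$R{\left(f \right)} = 30 + 2 f$
$c + R{\left(-71 \right)} = 1443 + \left(30 + 2 \left(-71\right)\right) = 1443 + \left(30 - 142\right) = 1443 - 112 = 1331$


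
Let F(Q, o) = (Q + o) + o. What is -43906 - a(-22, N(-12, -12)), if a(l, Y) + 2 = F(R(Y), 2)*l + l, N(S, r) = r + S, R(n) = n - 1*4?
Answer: -44410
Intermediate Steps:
R(n) = -4 + n (R(n) = n - 4 = -4 + n)
F(Q, o) = Q + 2*o
N(S, r) = S + r
a(l, Y) = -2 + l + Y*l (a(l, Y) = -2 + (((-4 + Y) + 2*2)*l + l) = -2 + (((-4 + Y) + 4)*l + l) = -2 + (Y*l + l) = -2 + (l + Y*l) = -2 + l + Y*l)
-43906 - a(-22, N(-12, -12)) = -43906 - (-2 - 22 + (-12 - 12)*(-22)) = -43906 - (-2 - 22 - 24*(-22)) = -43906 - (-2 - 22 + 528) = -43906 - 1*504 = -43906 - 504 = -44410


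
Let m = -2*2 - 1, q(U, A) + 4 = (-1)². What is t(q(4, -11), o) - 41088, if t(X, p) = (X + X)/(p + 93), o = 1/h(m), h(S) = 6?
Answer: -22968228/559 ≈ -41088.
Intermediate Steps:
q(U, A) = -3 (q(U, A) = -4 + (-1)² = -4 + 1 = -3)
m = -5 (m = -4 - 1 = -5)
o = ⅙ (o = 1/6 = ⅙ ≈ 0.16667)
t(X, p) = 2*X/(93 + p) (t(X, p) = (2*X)/(93 + p) = 2*X/(93 + p))
t(q(4, -11), o) - 41088 = 2*(-3)/(93 + ⅙) - 41088 = 2*(-3)/(559/6) - 41088 = 2*(-3)*(6/559) - 41088 = -36/559 - 41088 = -22968228/559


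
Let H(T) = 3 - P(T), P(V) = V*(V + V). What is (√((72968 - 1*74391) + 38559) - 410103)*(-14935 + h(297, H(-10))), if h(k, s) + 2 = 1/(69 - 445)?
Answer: 2303266810239/376 - 5616313*√2321/94 ≈ 6.1228e+9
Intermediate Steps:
P(V) = 2*V² (P(V) = V*(2*V) = 2*V²)
H(T) = 3 - 2*T²
h(k, s) = -753/376 (h(k, s) = -2 + 1/(69 - 445) = -2 + 1/(-376) = -2 - 1/376 = -753/376)
(√((72968 - 1*74391) + 38559) - 410103)*(-14935 + h(297, H(-10))) = (√((72968 - 1*74391) + 38559) - 410103)*(-14935 - 753/376) = (√((72968 - 74391) + 38559) - 410103)*(-5616313/376) = (√(-1423 + 38559) - 410103)*(-5616313/376) = (√37136 - 410103)*(-5616313/376) = (4*√2321 - 410103)*(-5616313/376) = (-410103 + 4*√2321)*(-5616313/376) = 2303266810239/376 - 5616313*√2321/94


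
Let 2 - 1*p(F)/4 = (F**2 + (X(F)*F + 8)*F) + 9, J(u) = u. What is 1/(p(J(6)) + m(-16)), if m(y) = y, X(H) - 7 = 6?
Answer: -1/2252 ≈ -0.00044405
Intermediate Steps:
X(H) = 13 (X(H) = 7 + 6 = 13)
p(F) = -28 - 4*F**2 - 4*F*(8 + 13*F) (p(F) = 8 - 4*((F**2 + (13*F + 8)*F) + 9) = 8 - 4*((F**2 + (8 + 13*F)*F) + 9) = 8 - 4*((F**2 + F*(8 + 13*F)) + 9) = 8 - 4*(9 + F**2 + F*(8 + 13*F)) = 8 + (-36 - 4*F**2 - 4*F*(8 + 13*F)) = -28 - 4*F**2 - 4*F*(8 + 13*F))
1/(p(J(6)) + m(-16)) = 1/((-28 - 56*6**2 - 32*6) - 16) = 1/((-28 - 56*36 - 192) - 16) = 1/((-28 - 2016 - 192) - 16) = 1/(-2236 - 16) = 1/(-2252) = -1/2252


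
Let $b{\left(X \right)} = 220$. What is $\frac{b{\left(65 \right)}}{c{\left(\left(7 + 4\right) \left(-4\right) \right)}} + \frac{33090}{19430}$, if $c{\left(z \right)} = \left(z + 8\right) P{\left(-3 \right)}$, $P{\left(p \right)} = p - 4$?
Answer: $\frac{315332}{122409} \approx 2.5761$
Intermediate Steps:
$P{\left(p \right)} = -4 + p$ ($P{\left(p \right)} = p - 4 = -4 + p$)
$c{\left(z \right)} = -56 - 7 z$ ($c{\left(z \right)} = \left(z + 8\right) \left(-4 - 3\right) = \left(8 + z\right) \left(-7\right) = -56 - 7 z$)
$\frac{b{\left(65 \right)}}{c{\left(\left(7 + 4\right) \left(-4\right) \right)}} + \frac{33090}{19430} = \frac{220}{-56 - 7 \left(7 + 4\right) \left(-4\right)} + \frac{33090}{19430} = \frac{220}{-56 - 7 \cdot 11 \left(-4\right)} + 33090 \cdot \frac{1}{19430} = \frac{220}{-56 - -308} + \frac{3309}{1943} = \frac{220}{-56 + 308} + \frac{3309}{1943} = \frac{220}{252} + \frac{3309}{1943} = 220 \cdot \frac{1}{252} + \frac{3309}{1943} = \frac{55}{63} + \frac{3309}{1943} = \frac{315332}{122409}$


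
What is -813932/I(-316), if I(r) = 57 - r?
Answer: -813932/373 ≈ -2182.1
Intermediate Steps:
-813932/I(-316) = -813932/(57 - 1*(-316)) = -813932/(57 + 316) = -813932/373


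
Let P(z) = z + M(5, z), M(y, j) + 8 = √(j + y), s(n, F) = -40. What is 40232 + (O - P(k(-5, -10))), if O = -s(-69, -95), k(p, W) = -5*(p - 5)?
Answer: 40230 - √55 ≈ 40223.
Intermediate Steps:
M(y, j) = -8 + √(j + y)
k(p, W) = 25 - 5*p (k(p, W) = -5*(-5 + p) = 25 - 5*p)
P(z) = -8 + z + √(5 + z) (P(z) = z + (-8 + √(z + 5)) = z + (-8 + √(5 + z)) = -8 + z + √(5 + z))
O = 40 (O = -1*(-40) = 40)
40232 + (O - P(k(-5, -10))) = 40232 + (40 - (-8 + (25 - 5*(-5)) + √(5 + (25 - 5*(-5))))) = 40232 + (40 - (-8 + (25 + 25) + √(5 + (25 + 25)))) = 40232 + (40 - (-8 + 50 + √(5 + 50))) = 40232 + (40 - (-8 + 50 + √55)) = 40232 + (40 - (42 + √55)) = 40232 + (40 + (-42 - √55)) = 40232 + (-2 - √55) = 40230 - √55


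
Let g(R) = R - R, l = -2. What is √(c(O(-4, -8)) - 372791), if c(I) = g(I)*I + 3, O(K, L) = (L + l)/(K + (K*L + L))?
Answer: 2*I*√93197 ≈ 610.56*I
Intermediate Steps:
g(R) = 0
O(K, L) = (-2 + L)/(K + L + K*L) (O(K, L) = (L - 2)/(K + (K*L + L)) = (-2 + L)/(K + (L + K*L)) = (-2 + L)/(K + L + K*L))
c(I) = 3 (c(I) = 0*I + 3 = 0 + 3 = 3)
√(c(O(-4, -8)) - 372791) = √(3 - 372791) = √(-372788) = 2*I*√93197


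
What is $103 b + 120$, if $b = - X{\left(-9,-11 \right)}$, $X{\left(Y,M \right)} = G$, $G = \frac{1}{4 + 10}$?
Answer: $\frac{1577}{14} \approx 112.64$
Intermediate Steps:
$G = \frac{1}{14} \approx 0.071429$
$X{\left(Y,M \right)} = \frac{1}{14}$
$b = - \frac{1}{14}$ ($b = \left(-1\right) \frac{1}{14} = - \frac{1}{14} \approx -0.071429$)
$103 b + 120 = 103 \left(- \frac{1}{14}\right) + 120 = - \frac{103}{14} + 120 = \frac{1577}{14}$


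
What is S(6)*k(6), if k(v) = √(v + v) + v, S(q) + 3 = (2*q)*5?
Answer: 342 + 114*√3 ≈ 539.45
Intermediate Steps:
S(q) = -3 + 10*q (S(q) = -3 + (2*q)*5 = -3 + 10*q)
k(v) = v + √2*√v (k(v) = √(2*v) + v = √2*√v + v = v + √2*√v)
S(6)*k(6) = (-3 + 10*6)*(6 + √2*√6) = (-3 + 60)*(6 + 2*√3) = 57*(6 + 2*√3) = 342 + 114*√3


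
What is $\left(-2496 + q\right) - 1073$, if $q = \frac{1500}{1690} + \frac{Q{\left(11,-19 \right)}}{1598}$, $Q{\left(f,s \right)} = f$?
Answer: $- \frac{963609719}{270062} \approx -3568.1$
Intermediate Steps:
$q = \frac{241559}{270062}$ ($q = \frac{1500}{1690} + \frac{11}{1598} = 1500 \cdot \frac{1}{1690} + 11 \cdot \frac{1}{1598} = \frac{150}{169} + \frac{11}{1598} = \frac{241559}{270062} \approx 0.89446$)
$\left(-2496 + q\right) - 1073 = \left(-2496 + \frac{241559}{270062}\right) - 1073 = - \frac{673833193}{270062} - 1073 = - \frac{963609719}{270062}$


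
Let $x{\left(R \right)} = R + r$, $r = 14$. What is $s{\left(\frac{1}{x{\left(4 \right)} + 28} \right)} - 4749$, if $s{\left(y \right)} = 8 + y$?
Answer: $- \frac{218085}{46} \approx -4741.0$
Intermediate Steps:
$x{\left(R \right)} = 14 + R$ ($x{\left(R \right)} = R + 14 = 14 + R$)
$s{\left(\frac{1}{x{\left(4 \right)} + 28} \right)} - 4749 = \left(8 + \frac{1}{\left(14 + 4\right) + 28}\right) - 4749 = \left(8 + \frac{1}{18 + 28}\right) - 4749 = \left(8 + \frac{1}{46}\right) - 4749 = \frac{369}{46} - 4749 = - \frac{218085}{46}$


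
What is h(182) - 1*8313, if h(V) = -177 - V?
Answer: -8672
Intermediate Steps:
h(182) - 1*8313 = (-177 - 1*182) - 1*8313 = (-177 - 182) - 8313 = -359 - 8313 = -8672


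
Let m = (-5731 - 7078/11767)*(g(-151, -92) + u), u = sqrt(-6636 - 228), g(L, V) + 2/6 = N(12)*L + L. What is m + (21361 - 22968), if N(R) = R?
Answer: 397186988243/35301 - 269775020*I*sqrt(429)/11767 ≈ 1.1251e+7 - 4.7486e+5*I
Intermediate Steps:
g(L, V) = -1/3 + 13*L (g(L, V) = -1/3 + (12*L + L) = -1/3 + 13*L)
u = 4*I*sqrt(429) (u = sqrt(-6864) = 4*I*sqrt(429) ≈ 82.849*I)
m = 397243716950/35301 - 269775020*I*sqrt(429)/11767 (m = (-5731 - 7078/11767)*((-1/3 + 13*(-151)) + 4*I*sqrt(429)) = (-5731 - 7078*1/11767)*((-1/3 - 1963) + 4*I*sqrt(429)) = (-5731 - 7078/11767)*(-5890/3 + 4*I*sqrt(429)) = -67443755*(-5890/3 + 4*I*sqrt(429))/11767 = 397243716950/35301 - 269775020*I*sqrt(429)/11767 ≈ 1.1253e+7 - 4.7486e+5*I)
m + (21361 - 22968) = (397243716950/35301 - 269775020*I*sqrt(429)/11767) + (21361 - 22968) = (397243716950/35301 - 269775020*I*sqrt(429)/11767) - 1607 = 397186988243/35301 - 269775020*I*sqrt(429)/11767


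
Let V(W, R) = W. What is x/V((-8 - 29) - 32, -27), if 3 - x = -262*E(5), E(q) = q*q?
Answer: -6553/69 ≈ -94.971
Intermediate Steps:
E(q) = q²
x = 6553 (x = 3 - (-262)*5² = 3 - (-262)*25 = 3 - 1*(-6550) = 3 + 6550 = 6553)
x/V((-8 - 29) - 32, -27) = 6553/((-8 - 29) - 32) = 6553/(-37 - 32) = 6553/(-69) = 6553*(-1/69) = -6553/69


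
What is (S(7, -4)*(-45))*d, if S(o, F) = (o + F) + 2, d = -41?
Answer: 9225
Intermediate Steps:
S(o, F) = 2 + F + o (S(o, F) = (F + o) + 2 = 2 + F + o)
(S(7, -4)*(-45))*d = ((2 - 4 + 7)*(-45))*(-41) = (5*(-45))*(-41) = -225*(-41) = 9225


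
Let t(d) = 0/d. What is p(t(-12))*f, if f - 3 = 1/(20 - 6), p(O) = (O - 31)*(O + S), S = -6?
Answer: 3999/7 ≈ 571.29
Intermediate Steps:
t(d) = 0
p(O) = (-31 + O)*(-6 + O) (p(O) = (O - 31)*(O - 6) = (-31 + O)*(-6 + O))
f = 43/14 (f = 3 + 1/(20 - 6) = 3 + 1/14 = 43/14 ≈ 3.0714)
p(t(-12))*f = (186 + 0**2 - 37*0)*(43/14) = (186 + 0 + 0)*(43/14) = 186*(43/14) = 3999/7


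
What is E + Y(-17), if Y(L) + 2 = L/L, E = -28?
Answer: -29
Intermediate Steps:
Y(L) = -1 (Y(L) = -2 + L/L = -2 + 1 = -1)
E + Y(-17) = -28 - 1 = -29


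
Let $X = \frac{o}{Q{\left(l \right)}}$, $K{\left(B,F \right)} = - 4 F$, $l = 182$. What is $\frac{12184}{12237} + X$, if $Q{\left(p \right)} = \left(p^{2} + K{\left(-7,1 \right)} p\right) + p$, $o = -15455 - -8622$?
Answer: $\frac{313314931}{398656986} \approx 0.78593$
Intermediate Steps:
$o = -6833$ ($o = -15455 + 8622 = -6833$)
$Q{\left(p \right)} = p^{2} - 3 p$ ($Q{\left(p \right)} = \left(p^{2} + \left(-4\right) 1 p\right) + p = \left(p^{2} - 4 p\right) + p = p^{2} - 3 p$)
$X = - \frac{6833}{32578}$ ($X = - \frac{6833}{182 \left(-3 + 182\right)} = - \frac{6833}{182 \cdot 179} = - \frac{6833}{32578} \approx -0.20974$)
$\frac{12184}{12237} + X = \frac{12184}{12237} - \frac{6833}{32578} = \frac{313314931}{398656986}$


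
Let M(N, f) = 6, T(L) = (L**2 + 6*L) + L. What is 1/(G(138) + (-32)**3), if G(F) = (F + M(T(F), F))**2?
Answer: -1/12032 ≈ -8.3112e-5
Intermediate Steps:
T(L) = L**2 + 7*L
G(F) = (6 + F)**2 (G(F) = (F + 6)**2 = (6 + F)**2)
1/(G(138) + (-32)**3) = 1/((6 + 138)**2 + (-32)**3) = 1/(144**2 - 32768) = 1/(20736 - 32768) = 1/(-12032) = -1/12032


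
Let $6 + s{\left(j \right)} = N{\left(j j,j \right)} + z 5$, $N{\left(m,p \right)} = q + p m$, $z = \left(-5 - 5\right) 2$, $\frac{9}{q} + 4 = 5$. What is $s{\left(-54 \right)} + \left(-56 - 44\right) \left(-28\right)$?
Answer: $-154761$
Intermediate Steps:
$q = 9$ ($q = \frac{9}{-4 + 5} = \frac{9}{1} = 9 \cdot 1 = 9$)
$z = -20$ ($z = \left(-10\right) 2 = -20$)
$N{\left(m,p \right)} = 9 + m p$ ($N{\left(m,p \right)} = 9 + p m = 9 + m p$)
$s{\left(j \right)} = -97 + j^{3}$ ($s{\left(j \right)} = -6 + \left(\left(9 + j j j\right) - 100\right) = -6 + \left(\left(9 + j^{2} j\right) - 100\right) = -6 + \left(\left(9 + j^{3}\right) - 100\right) = -6 + \left(-91 + j^{3}\right) = -97 + j^{3}$)
$s{\left(-54 \right)} + \left(-56 - 44\right) \left(-28\right) = \left(-97 + \left(-54\right)^{3}\right) + \left(-56 - 44\right) \left(-28\right) = \left(-97 - 157464\right) - -2800 = -157561 + 2800 = -154761$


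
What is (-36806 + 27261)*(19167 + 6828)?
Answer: -248122275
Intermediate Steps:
(-36806 + 27261)*(19167 + 6828) = -9545*25995 = -248122275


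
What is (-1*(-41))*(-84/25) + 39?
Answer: -2469/25 ≈ -98.760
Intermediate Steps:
(-1*(-41))*(-84/25) + 39 = 41*(-84*1/25) + 39 = 41*(-84/25) + 39 = -3444/25 + 39 = -2469/25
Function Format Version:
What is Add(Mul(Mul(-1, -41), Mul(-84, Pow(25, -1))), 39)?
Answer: Rational(-2469, 25) ≈ -98.760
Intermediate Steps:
Add(Mul(Mul(-1, -41), Mul(-84, Pow(25, -1))), 39) = Add(Mul(41, Mul(-84, Rational(1, 25))), 39) = Add(Mul(41, Rational(-84, 25)), 39) = Add(Rational(-3444, 25), 39) = Rational(-2469, 25)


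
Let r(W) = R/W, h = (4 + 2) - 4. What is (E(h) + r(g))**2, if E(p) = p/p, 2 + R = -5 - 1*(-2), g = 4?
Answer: 1/16 ≈ 0.062500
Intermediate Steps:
h = 2 (h = 6 - 4 = 2)
R = -5 (R = -2 + (-5 - 1*(-2)) = -2 + (-5 + 2) = -2 - 3 = -5)
r(W) = -5/W
E(p) = 1
(E(h) + r(g))**2 = (1 - 5/4)**2 = (-1/4)**2 = 1/16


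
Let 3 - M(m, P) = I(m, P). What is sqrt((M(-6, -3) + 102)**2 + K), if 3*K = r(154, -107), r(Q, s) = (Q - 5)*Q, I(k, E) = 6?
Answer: sqrt(157047)/3 ≈ 132.10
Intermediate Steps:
M(m, P) = -3 (M(m, P) = 3 - 1*6 = 3 - 6 = -3)
r(Q, s) = Q*(-5 + Q) (r(Q, s) = (-5 + Q)*Q = Q*(-5 + Q))
K = 22946/3 (K = (154*(-5 + 154))/3 = (154*149)/3 = (1/3)*22946 = 22946/3 ≈ 7648.7)
sqrt((M(-6, -3) + 102)**2 + K) = sqrt((-3 + 102)**2 + 22946/3) = sqrt(99**2 + 22946/3) = sqrt(9801 + 22946/3) = sqrt(52349/3) = sqrt(157047)/3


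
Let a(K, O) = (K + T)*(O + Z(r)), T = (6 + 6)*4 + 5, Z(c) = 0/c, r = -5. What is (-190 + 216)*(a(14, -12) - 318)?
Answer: -29172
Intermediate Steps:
Z(c) = 0
T = 53 (T = 12*4 + 5 = 48 + 5 = 53)
a(K, O) = O*(53 + K) (a(K, O) = (K + 53)*(O + 0) = (53 + K)*O = O*(53 + K))
(-190 + 216)*(a(14, -12) - 318) = (-190 + 216)*(-12*(53 + 14) - 318) = 26*(-12*67 - 318) = 26*(-804 - 318) = 26*(-1122) = -29172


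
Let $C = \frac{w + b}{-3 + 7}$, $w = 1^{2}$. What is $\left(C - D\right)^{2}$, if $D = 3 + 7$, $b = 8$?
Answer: $\frac{961}{16} \approx 60.063$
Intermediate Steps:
$w = 1$
$D = 10$
$C = \frac{9}{4}$ ($C = \frac{1 + 8}{-3 + 7} = \frac{9}{4} \approx 2.25$)
$\left(C - D\right)^{2} = \left(\frac{9}{4} - 10\right)^{2} = \left(- \frac{31}{4}\right)^{2} = \frac{961}{16}$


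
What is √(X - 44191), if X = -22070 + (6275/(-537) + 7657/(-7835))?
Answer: I*√1173187819350731955/4207395 ≈ 257.44*I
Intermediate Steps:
X = -92910484084/4207395 (X = -22070 + (6275*(-1/537) + 7657*(-1/7835)) = -22070 + (-6275/537 - 7657/7835) = -22070 - 53276434/4207395 = -92910484084/4207395 ≈ -22083.)
√(X - 44191) = √(-92910484084/4207395 - 44191) = √(-278839476529/4207395) = I*√1173187819350731955/4207395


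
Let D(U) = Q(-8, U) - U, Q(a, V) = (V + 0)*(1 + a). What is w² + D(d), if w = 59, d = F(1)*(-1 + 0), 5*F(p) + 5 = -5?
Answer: 3465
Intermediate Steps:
F(p) = -2 (F(p) = -1 + (⅕)*(-5) = -1 - 1 = -2)
Q(a, V) = V*(1 + a)
d = 2 (d = -2*(-1 + 0) = -2*(-1) = 2)
D(U) = -8*U (D(U) = U*(1 - 8) - U = U*(-7) - U = -7*U - U = -8*U)
w² + D(d) = 59² - 8*2 = 3481 - 16 = 3465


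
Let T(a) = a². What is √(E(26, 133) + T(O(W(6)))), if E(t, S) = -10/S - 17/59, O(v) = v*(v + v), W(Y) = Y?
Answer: √319184548459/7847 ≈ 71.997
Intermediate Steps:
O(v) = 2*v² (O(v) = v*(2*v) = 2*v²)
E(t, S) = -17/59 - 10/S (E(t, S) = -10/S - 17*1/59 = -10/S - 17/59 = -17/59 - 10/S)
√(E(26, 133) + T(O(W(6)))) = √((-17/59 - 10/133) + (2*6²)²) = √((-17/59 - 10*1/133) + (2*36)²) = √((-17/59 - 10/133) + 72²) = √(-2851/7847 + 5184) = √(40675997/7847) = √319184548459/7847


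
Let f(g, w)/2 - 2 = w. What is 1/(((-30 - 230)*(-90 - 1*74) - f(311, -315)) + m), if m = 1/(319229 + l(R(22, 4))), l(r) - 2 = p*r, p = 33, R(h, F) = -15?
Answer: 318736/13790431777 ≈ 2.3113e-5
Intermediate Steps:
f(g, w) = 4 + 2*w
l(r) = 2 + 33*r
m = 1/318736 (m = 1/(319229 + (2 + 33*(-15))) = 1/(319229 + (2 - 495)) = 1/(319229 - 493) = 1/318736 ≈ 3.1374e-6)
1/(((-30 - 230)*(-90 - 1*74) - f(311, -315)) + m) = 1/(((-30 - 230)*(-90 - 1*74) - (4 + 2*(-315))) + 1/318736) = 1/((-260*(-90 - 74) - (4 - 630)) + 1/318736) = 1/((-260*(-164) - 1*(-626)) + 1/318736) = 1/((42640 + 626) + 1/318736) = 1/(43266 + 1/318736) = 1/(13790431777/318736) = 318736/13790431777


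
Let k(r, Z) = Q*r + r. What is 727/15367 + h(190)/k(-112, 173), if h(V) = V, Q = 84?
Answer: 400131/14629384 ≈ 0.027351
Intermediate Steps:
k(r, Z) = 85*r (k(r, Z) = 84*r + r = 85*r)
727/15367 + h(190)/k(-112, 173) = 727/15367 + 190/((85*(-112))) = 727*(1/15367) + 190/(-9520) = 727/15367 + 190*(-1/9520) = 727/15367 - 19/952 = 400131/14629384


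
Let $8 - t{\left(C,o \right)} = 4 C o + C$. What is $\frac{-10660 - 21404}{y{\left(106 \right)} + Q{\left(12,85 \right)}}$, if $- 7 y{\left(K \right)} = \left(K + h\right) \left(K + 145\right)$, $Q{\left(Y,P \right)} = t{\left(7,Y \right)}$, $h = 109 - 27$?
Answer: $\frac{74816}{16511} \approx 4.5313$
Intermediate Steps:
$t{\left(C,o \right)} = 8 - C - 4 C o$ ($t{\left(C,o \right)} = 8 - \left(4 C o + C\right) = 8 - \left(C + 4 C o\right) = 8 - C - 4 C o$)
$h = 82$ ($h = 109 - 27 = 82$)
$Q{\left(Y,P \right)} = 1 - 28 Y$ ($Q{\left(Y,P \right)} = 8 - 7 - 28 Y = 1 - 28 Y$)
$y{\left(K \right)} = - \frac{\left(82 + K\right) \left(145 + K\right)}{7}$ ($y{\left(K \right)} = - \frac{\left(K + 82\right) \left(K + 145\right)}{7} = - \frac{\left(82 + K\right) \left(145 + K\right)}{7}$)
$\frac{-10660 - 21404}{y{\left(106 \right)} + Q{\left(12,85 \right)}} = \frac{-10660 - 21404}{\left(- \frac{11890}{7} - \frac{24062}{7} - \frac{106^{2}}{7}\right) + \left(1 - 336\right)} = - \frac{32064}{\left(- \frac{11890}{7} - \frac{24062}{7} - \frac{11236}{7}\right) + \left(1 - 336\right)} = - \frac{32064}{\left(- \frac{11890}{7} - \frac{24062}{7} - \frac{11236}{7}\right) - 335} = - \frac{32064}{- \frac{47188}{7} - 335} = - \frac{32064}{- \frac{49533}{7}} = \left(-32064\right) \left(- \frac{7}{49533}\right) = \frac{74816}{16511}$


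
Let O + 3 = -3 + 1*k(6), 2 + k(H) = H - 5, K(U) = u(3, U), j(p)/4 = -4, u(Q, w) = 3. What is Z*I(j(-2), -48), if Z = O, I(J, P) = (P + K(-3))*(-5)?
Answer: -1575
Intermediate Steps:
j(p) = -16 (j(p) = 4*(-4) = -16)
K(U) = 3
k(H) = -7 + H (k(H) = -2 + (H - 5) = -2 + (-5 + H) = -7 + H)
I(J, P) = -15 - 5*P (I(J, P) = (P + 3)*(-5) = (3 + P)*(-5) = -15 - 5*P)
O = -7 (O = -3 + (-3 + 1*(-7 + 6)) = -3 + (-3 + 1*(-1)) = -3 + (-3 - 1) = -3 - 4 = -7)
Z = -7
Z*I(j(-2), -48) = -7*(-15 - 5*(-48)) = -7*(-15 + 240) = -7*225 = -1575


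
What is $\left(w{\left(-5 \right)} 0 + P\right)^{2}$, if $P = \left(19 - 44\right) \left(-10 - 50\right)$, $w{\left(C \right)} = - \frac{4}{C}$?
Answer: $2250000$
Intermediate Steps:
$P = 1500$ ($P = \left(-25\right) \left(-60\right) = 1500$)
$\left(w{\left(-5 \right)} 0 + P\right)^{2} = \left(- \frac{4}{-5} \cdot 0 + 1500\right)^{2} = \left(\left(-4\right) \left(- \frac{1}{5}\right) 0 + 1500\right)^{2} = \left(\frac{4}{5} \cdot 0 + 1500\right)^{2} = \left(0 + 1500\right)^{2} = 1500^{2} = 2250000$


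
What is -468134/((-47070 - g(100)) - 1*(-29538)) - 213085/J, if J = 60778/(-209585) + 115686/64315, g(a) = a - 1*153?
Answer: -10038979393378537493/71094480464392 ≈ -1.4121e+5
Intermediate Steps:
g(a) = -153 + a (g(a) = a - 153 = -153 + a)
J = 4067422648/2695891855 (J = 60778*(-1/209585) + 115686*(1/64315) = -60778/209585 + 115686/64315 = 4067422648/2695891855 ≈ 1.5087)
-468134/((-47070 - g(100)) - 1*(-29538)) - 213085/J = -468134/((-47070 - (-153 + 100)) - 1*(-29538)) - 213085/4067422648/2695891855 = -468134/((-47070 - 1*(-53)) + 29538) - 213085*2695891855/4067422648 = -468134/((-47070 + 53) + 29538) - 574454115922675/4067422648 = -468134/(-47017 + 29538) - 574454115922675/4067422648 = -468134/(-17479) - 574454115922675/4067422648 = -468134*(-1/17479) - 574454115922675/4067422648 = 468134/17479 - 574454115922675/4067422648 = -10038979393378537493/71094480464392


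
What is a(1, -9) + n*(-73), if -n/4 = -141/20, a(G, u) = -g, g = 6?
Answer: -10323/5 ≈ -2064.6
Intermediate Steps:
a(G, u) = -6 (a(G, u) = -1*6 = -6)
n = 141/5 (n = -(-564)/20 = -4*(-141/20) = 141/5 ≈ 28.200)
a(1, -9) + n*(-73) = -6 + (141/5)*(-73) = -6 - 10293/5 = -10323/5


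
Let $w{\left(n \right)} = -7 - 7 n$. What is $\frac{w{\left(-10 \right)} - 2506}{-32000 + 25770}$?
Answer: $\frac{349}{890} \approx 0.39213$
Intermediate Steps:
$\frac{w{\left(-10 \right)} - 2506}{-32000 + 25770} = \frac{\left(-7 - -70\right) - 2506}{-32000 + 25770} = \frac{\left(-7 + 70\right) - 2506}{-6230} = \left(63 - 2506\right) \left(- \frac{1}{6230}\right) = \left(-2443\right) \left(- \frac{1}{6230}\right) = \frac{349}{890}$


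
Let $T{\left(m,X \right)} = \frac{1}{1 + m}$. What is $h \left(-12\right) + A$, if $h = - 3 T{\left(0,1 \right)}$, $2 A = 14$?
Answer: $43$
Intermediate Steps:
$A = 7$ ($A = \frac{1}{2} \cdot 14 = 7$)
$h = -3$ ($h = - \frac{3}{1 + 0} = - \frac{3}{1} = \left(-3\right) 1 = -3$)
$h \left(-12\right) + A = \left(-3\right) \left(-12\right) + 7 = 36 + 7 = 43$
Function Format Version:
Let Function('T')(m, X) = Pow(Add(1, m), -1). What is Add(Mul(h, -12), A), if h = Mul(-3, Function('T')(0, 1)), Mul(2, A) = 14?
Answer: 43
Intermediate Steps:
A = 7 (A = Mul(Rational(1, 2), 14) = 7)
h = -3 (h = Mul(-3, Pow(Add(1, 0), -1)) = Mul(-3, Pow(1, -1)) = Mul(-3, 1) = -3)
Add(Mul(h, -12), A) = Add(Mul(-3, -12), 7) = Add(36, 7) = 43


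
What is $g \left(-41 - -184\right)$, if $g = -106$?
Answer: $-15158$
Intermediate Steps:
$g \left(-41 - -184\right) = - 106 \left(-41 - -184\right) = - 106 \left(-41 + 184\right) = \left(-106\right) 143 = -15158$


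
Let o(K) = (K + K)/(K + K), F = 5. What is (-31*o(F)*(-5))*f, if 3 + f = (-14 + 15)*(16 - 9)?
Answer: 620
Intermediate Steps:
o(K) = 1 (o(K) = (2*K)/((2*K)) = (2*K)*(1/(2*K)) = 1)
f = 4 (f = -3 + (-14 + 15)*(16 - 9) = -3 + 1*7 = -3 + 7 = 4)
(-31*o(F)*(-5))*f = -31*(-5)*4 = 155*4 = 620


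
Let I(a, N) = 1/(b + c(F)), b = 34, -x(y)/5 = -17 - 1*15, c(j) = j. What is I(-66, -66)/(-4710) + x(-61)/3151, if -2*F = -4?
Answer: 27126449/534283560 ≈ 0.050772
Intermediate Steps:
F = 2 (F = -½*(-4) = 2)
x(y) = 160 (x(y) = -5*(-17 - 1*15) = -5*(-17 - 15) = -5*(-32) = 160)
I(a, N) = 1/36 (I(a, N) = 1/(34 + 2) = 1/36)
I(-66, -66)/(-4710) + x(-61)/3151 = (1/36)/(-4710) + 160/3151 = (1/36)*(-1/4710) + 160*(1/3151) = -1/169560 + 160/3151 = 27126449/534283560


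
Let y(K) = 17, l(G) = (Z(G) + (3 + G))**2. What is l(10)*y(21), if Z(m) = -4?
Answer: 1377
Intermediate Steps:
l(G) = (-1 + G)**2 (l(G) = (-4 + (3 + G))**2 = (-1 + G)**2)
l(10)*y(21) = (-1 + 10)**2*17 = 9**2*17 = 81*17 = 1377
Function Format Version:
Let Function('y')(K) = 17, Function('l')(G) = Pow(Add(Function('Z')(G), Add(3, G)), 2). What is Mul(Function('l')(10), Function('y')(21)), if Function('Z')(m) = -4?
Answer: 1377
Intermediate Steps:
Function('l')(G) = Pow(Add(-1, G), 2) (Function('l')(G) = Pow(Add(-4, Add(3, G)), 2) = Pow(Add(-1, G), 2))
Mul(Function('l')(10), Function('y')(21)) = Mul(Pow(Add(-1, 10), 2), 17) = Mul(Pow(9, 2), 17) = Mul(81, 17) = 1377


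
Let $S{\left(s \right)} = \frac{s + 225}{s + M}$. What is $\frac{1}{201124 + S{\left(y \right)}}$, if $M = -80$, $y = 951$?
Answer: $\frac{871}{175180180} \approx 4.972 \cdot 10^{-6}$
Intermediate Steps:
$S{\left(s \right)} = \frac{225 + s}{-80 + s}$ ($S{\left(s \right)} = \frac{s + 225}{s - 80} = \frac{225 + s}{-80 + s}$)
$\frac{1}{201124 + S{\left(y \right)}} = \frac{1}{201124 + \frac{225 + 951}{-80 + 951}} = \frac{1}{201124 + \frac{1}{871} \cdot 1176} = \frac{1}{201124 + \frac{1176}{871}} = \frac{1}{\frac{175180180}{871}} = \frac{871}{175180180}$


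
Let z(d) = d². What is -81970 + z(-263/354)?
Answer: -10272083351/125316 ≈ -81970.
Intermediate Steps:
-81970 + z(-263/354) = -81970 + (-263/354)² = -81970 + 69169/125316 = -10272083351/125316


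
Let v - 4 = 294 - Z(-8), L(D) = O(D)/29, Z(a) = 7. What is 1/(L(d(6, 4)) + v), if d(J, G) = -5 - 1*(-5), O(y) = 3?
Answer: 29/8442 ≈ 0.0034352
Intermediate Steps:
d(J, G) = 0 (d(J, G) = -5 + 5 = 0)
L(D) = 3/29
v = 291 (v = 4 + (294 - 1*7) = 4 + (294 - 7) = 4 + 287 = 291)
1/(L(d(6, 4)) + v) = 1/(3/29 + 291) = 1/(8442/29) = 29/8442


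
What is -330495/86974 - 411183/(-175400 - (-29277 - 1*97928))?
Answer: 734593471/155248590 ≈ 4.7317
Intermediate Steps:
-330495/86974 - 411183/(-175400 - (-29277 - 1*97928)) = -330495*1/86974 - 411183/(-175400 - (-29277 - 97928)) = -330495/86974 - 411183/(-175400 - 1*(-127205)) = -330495/86974 - 411183/(-175400 + 127205) = -330495/86974 - 411183/(-48195) = -330495/86974 - 411183*(-1/48195) = -330495/86974 + 15229/1785 = 734593471/155248590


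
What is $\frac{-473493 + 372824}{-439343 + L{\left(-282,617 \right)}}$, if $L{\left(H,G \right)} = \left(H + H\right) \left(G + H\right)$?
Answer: $\frac{100669}{628283} \approx 0.16023$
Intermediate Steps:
$L{\left(H,G \right)} = 2 H \left(G + H\right)$
$\frac{-473493 + 372824}{-439343 + L{\left(-282,617 \right)}} = \frac{-473493 + 372824}{-439343 + 2 \left(-282\right) \left(617 - 282\right)} = - \frac{100669}{-439343 + 2 \left(-282\right) 335} = - \frac{100669}{-439343 - 188940} = - \frac{100669}{-628283} = \left(-100669\right) \left(- \frac{1}{628283}\right) = \frac{100669}{628283}$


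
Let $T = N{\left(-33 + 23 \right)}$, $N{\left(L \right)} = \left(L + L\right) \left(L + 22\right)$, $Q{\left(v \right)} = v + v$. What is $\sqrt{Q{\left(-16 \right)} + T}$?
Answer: $4 i \sqrt{17} \approx 16.492 i$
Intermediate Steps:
$Q{\left(v \right)} = 2 v$
$N{\left(L \right)} = 2 L \left(22 + L\right)$
$T = -240$ ($T = 2 \left(-33 + 23\right) \left(22 + \left(-33 + 23\right)\right) = 2 \left(-10\right) \left(22 - 10\right) = 2 \left(-10\right) 12 = -240$)
$\sqrt{Q{\left(-16 \right)} + T} = \sqrt{2 \left(-16\right) - 240} = \sqrt{-32 - 240} = \sqrt{-272} = 4 i \sqrt{17}$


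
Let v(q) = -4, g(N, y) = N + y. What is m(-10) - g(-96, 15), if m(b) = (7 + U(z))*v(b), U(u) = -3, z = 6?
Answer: 65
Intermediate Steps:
m(b) = -16 (m(b) = (7 - 3)*(-4) = 4*(-4) = -16)
m(-10) - g(-96, 15) = -16 - (-96 + 15) = -16 - 1*(-81) = -16 + 81 = 65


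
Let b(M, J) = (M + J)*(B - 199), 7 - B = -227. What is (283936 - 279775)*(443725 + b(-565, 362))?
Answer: 1816775820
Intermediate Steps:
B = 234 (B = 7 - 1*(-227) = 7 + 227 = 234)
b(M, J) = 35*J + 35*M (b(M, J) = (M + J)*(234 - 199) = (J + M)*35 = 35*J + 35*M)
(283936 - 279775)*(443725 + b(-565, 362)) = (283936 - 279775)*(443725 + (35*362 + 35*(-565))) = 4161*(443725 + (12670 - 19775)) = 4161*(443725 - 7105) = 4161*436620 = 1816775820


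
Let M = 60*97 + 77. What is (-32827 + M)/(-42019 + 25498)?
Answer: 26930/16521 ≈ 1.6300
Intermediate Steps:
M = 5897 (M = 5820 + 77 = 5897)
(-32827 + M)/(-42019 + 25498) = (-32827 + 5897)/(-42019 + 25498) = -26930/(-16521) = -26930*(-1/16521) = 26930/16521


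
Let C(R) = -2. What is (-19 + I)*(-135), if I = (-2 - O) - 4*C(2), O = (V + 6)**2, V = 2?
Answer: 10395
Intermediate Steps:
O = 64 (O = (2 + 6)**2 = 8**2 = 64)
I = -58 (I = (-2 - 1*64) - 4*(-2) = (-2 - 64) + 8 = -66 + 8 = -58)
(-19 + I)*(-135) = (-19 - 58)*(-135) = -77*(-135) = 10395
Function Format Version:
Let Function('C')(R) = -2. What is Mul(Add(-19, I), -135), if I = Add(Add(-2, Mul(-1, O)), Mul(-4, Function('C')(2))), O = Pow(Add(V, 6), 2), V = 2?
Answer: 10395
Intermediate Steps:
O = 64 (O = Pow(Add(2, 6), 2) = Pow(8, 2) = 64)
I = -58 (I = Add(Add(-2, Mul(-1, 64)), Mul(-4, -2)) = Add(Add(-2, -64), 8) = Add(-66, 8) = -58)
Mul(Add(-19, I), -135) = Mul(Add(-19, -58), -135) = Mul(-77, -135) = 10395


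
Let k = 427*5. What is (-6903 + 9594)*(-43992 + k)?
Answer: -112637187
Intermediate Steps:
k = 2135
(-6903 + 9594)*(-43992 + k) = (-6903 + 9594)*(-43992 + 2135) = 2691*(-41857) = -112637187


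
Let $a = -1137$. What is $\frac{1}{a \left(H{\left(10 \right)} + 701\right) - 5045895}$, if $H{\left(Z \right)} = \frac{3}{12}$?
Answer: $- \frac{4}{23372865} \approx -1.7114 \cdot 10^{-7}$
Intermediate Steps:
$H{\left(Z \right)} = \frac{1}{4}$ ($H{\left(Z \right)} = 3 \cdot \frac{1}{12} = \frac{1}{4}$)
$\frac{1}{a \left(H{\left(10 \right)} + 701\right) - 5045895} = \frac{1}{- 1137 \left(\frac{1}{4} + 701\right) - 5045895} = \frac{1}{\left(-1137\right) \frac{2805}{4} - 5045895} = \frac{1}{- \frac{3189285}{4} - 5045895} = \frac{1}{- \frac{23372865}{4}} = - \frac{4}{23372865}$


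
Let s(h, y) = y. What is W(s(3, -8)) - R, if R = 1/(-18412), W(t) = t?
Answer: -147295/18412 ≈ -7.9999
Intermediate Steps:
R = -1/18412 ≈ -5.4312e-5
W(s(3, -8)) - R = -8 - 1*(-1/18412) = -8 + 1/18412 = -147295/18412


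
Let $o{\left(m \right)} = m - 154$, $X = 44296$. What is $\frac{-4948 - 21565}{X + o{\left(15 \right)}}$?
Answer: $- \frac{26513}{44157} \approx -0.60043$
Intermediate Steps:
$o{\left(m \right)} = -154 + m$
$\frac{-4948 - 21565}{X + o{\left(15 \right)}} = \frac{-4948 - 21565}{44296 + \left(-154 + 15\right)} = - \frac{26513}{44296 - 139} = - \frac{26513}{44157}$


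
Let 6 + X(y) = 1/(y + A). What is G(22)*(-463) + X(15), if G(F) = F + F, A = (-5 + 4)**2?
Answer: -326047/16 ≈ -20378.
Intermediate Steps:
A = 1 (A = (-1)**2 = 1)
G(F) = 2*F
X(y) = -6 + 1/(1 + y) (X(y) = -6 + 1/(y + 1) = -6 + 1/(1 + y))
G(22)*(-463) + X(15) = (2*22)*(-463) + (-5 - 6*15)/(1 + 15) = 44*(-463) + (-5 - 90)/16 = -20372 + (1/16)*(-95) = -20372 - 95/16 = -326047/16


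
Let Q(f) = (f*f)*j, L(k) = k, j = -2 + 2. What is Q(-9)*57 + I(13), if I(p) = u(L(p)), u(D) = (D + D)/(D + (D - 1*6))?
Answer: 13/10 ≈ 1.3000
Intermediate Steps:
j = 0
Q(f) = 0 (Q(f) = (f*f)*0 = f**2*0 = 0)
u(D) = 2*D/(-6 + 2*D) (u(D) = (2*D)/(D + (D - 6)) = (2*D)/(D + (-6 + D)) = (2*D)/(-6 + 2*D) = 2*D/(-6 + 2*D))
I(p) = p/(-3 + p)
Q(-9)*57 + I(13) = 0*57 + 13/(-3 + 13) = 0 + 13/10 = 13/10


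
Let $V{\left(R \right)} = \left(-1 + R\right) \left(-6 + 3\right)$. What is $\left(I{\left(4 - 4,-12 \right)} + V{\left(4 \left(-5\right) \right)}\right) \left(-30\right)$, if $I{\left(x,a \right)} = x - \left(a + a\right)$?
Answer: $-2610$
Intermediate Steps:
$I{\left(x,a \right)} = x - 2 a$
$V{\left(R \right)} = 3 - 3 R$ ($V{\left(R \right)} = \left(-1 + R\right) \left(-3\right) = 3 - 3 R$)
$\left(I{\left(4 - 4,-12 \right)} + V{\left(4 \left(-5\right) \right)}\right) \left(-30\right) = \left(\left(\left(4 - 4\right) - -24\right) - \left(-3 + 3 \cdot 4 \left(-5\right)\right)\right) \left(-30\right) = \left(\left(\left(4 - 4\right) + 24\right) + \left(3 - -60\right)\right) \left(-30\right) = \left(\left(0 + 24\right) + \left(3 + 60\right)\right) \left(-30\right) = \left(24 + 63\right) \left(-30\right) = 87 \left(-30\right) = -2610$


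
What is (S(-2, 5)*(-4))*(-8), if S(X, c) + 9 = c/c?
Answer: -256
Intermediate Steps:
S(X, c) = -8 (S(X, c) = -9 + c/c = -9 + 1 = -8)
(S(-2, 5)*(-4))*(-8) = -8*(-4)*(-8) = 32*(-8) = -256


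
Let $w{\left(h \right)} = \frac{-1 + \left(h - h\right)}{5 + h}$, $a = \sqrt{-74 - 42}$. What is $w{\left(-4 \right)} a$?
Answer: $- 2 i \sqrt{29} \approx - 10.77 i$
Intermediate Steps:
$a = 2 i \sqrt{29}$ ($a = \sqrt{-116} = 2 i \sqrt{29} \approx 10.77 i$)
$w{\left(h \right)} = - \frac{1}{5 + h}$ ($w{\left(h \right)} = \frac{-1 + 0}{5 + h} = - \frac{1}{5 + h}$)
$w{\left(-4 \right)} a = - \frac{1}{5 - 4} \cdot 2 i \sqrt{29} = - 1^{-1} \cdot 2 i \sqrt{29} = \left(-1\right) 1 \cdot 2 i \sqrt{29} = - 2 i \sqrt{29}$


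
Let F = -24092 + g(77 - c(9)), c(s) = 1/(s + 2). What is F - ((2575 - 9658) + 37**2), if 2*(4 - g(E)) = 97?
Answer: -36845/2 ≈ -18423.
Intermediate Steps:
c(s) = 1/(2 + s)
g(E) = -89/2 (g(E) = 4 - 1/2*97 = 4 - 97/2 = -89/2)
F = -48273/2 (F = -24092 - 89/2 = -48273/2 ≈ -24137.)
F - ((2575 - 9658) + 37**2) = -48273/2 - ((2575 - 9658) + 37**2) = -48273/2 - (-7083 + 1369) = -48273/2 - 1*(-5714) = -48273/2 + 5714 = -36845/2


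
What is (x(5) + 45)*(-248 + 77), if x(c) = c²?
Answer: -11970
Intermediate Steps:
(x(5) + 45)*(-248 + 77) = (5² + 45)*(-248 + 77) = (25 + 45)*(-171) = 70*(-171) = -11970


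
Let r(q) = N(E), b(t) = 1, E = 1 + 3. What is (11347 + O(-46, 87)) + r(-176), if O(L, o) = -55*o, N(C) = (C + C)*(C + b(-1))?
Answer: 6602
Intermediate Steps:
E = 4
N(C) = 2*C*(1 + C) (N(C) = (C + C)*(C + 1) = (2*C)*(1 + C) = 2*C*(1 + C))
r(q) = 40 (r(q) = 2*4*(1 + 4) = 2*4*5 = 40)
(11347 + O(-46, 87)) + r(-176) = (11347 - 55*87) + 40 = (11347 - 4785) + 40 = 6562 + 40 = 6602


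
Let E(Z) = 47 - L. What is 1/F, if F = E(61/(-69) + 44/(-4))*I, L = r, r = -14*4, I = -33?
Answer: -1/3399 ≈ -0.00029420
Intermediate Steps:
r = -56
L = -56
E(Z) = 103 (E(Z) = 47 - 1*(-56) = 47 + 56 = 103)
F = -3399 (F = 103*(-33) = -3399)
1/F = 1/(-3399) = -1/3399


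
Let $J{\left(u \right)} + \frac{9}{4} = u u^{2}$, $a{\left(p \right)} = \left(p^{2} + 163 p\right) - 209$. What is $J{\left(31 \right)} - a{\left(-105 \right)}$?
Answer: $\frac{144351}{4} \approx 36088.0$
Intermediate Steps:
$a{\left(p \right)} = -209 + p^{2} + 163 p$
$J{\left(u \right)} = - \frac{9}{4} + u^{3}$ ($J{\left(u \right)} = - \frac{9}{4} + u u^{2} = - \frac{9}{4} + u^{3}$)
$J{\left(31 \right)} - a{\left(-105 \right)} = \left(- \frac{9}{4} + 31^{3}\right) - \left(-209 + \left(-105\right)^{2} + 163 \left(-105\right)\right) = \left(- \frac{9}{4} + 29791\right) - \left(-209 + 11025 - 17115\right) = \frac{119155}{4} - -6299 = \frac{119155}{4} + 6299 = \frac{144351}{4}$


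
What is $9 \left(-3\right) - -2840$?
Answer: $2813$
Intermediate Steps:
$9 \left(-3\right) - -2840 = -27 + 2840 = 2813$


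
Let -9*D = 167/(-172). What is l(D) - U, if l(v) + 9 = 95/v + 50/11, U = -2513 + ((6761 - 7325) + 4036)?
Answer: -152206/1837 ≈ -82.856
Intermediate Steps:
D = 167/1548 (D = -167/(9*(-172)) = -167*(-1)/(9*172) = -1/9*(-167/172) = 167/1548 ≈ 0.10788)
U = 959 (U = -2513 + (-564 + 4036) = -2513 + 3472 = 959)
l(v) = -49/11 + 95/v (l(v) = -9 + (95/v + 50/11) = -9 + (50/11 + 95/v) = -49/11 + 95/v)
l(D) - U = (-49/11 + 95/(167/1548)) - 1*959 = (-49/11 + 95*(1548/167)) - 959 = (-49/11 + 147060/167) - 959 = 1609477/1837 - 959 = -152206/1837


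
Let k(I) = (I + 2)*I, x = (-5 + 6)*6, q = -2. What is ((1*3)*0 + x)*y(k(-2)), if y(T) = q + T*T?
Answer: -12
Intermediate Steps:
x = 6 (x = 1*6 = 6)
k(I) = I*(2 + I) (k(I) = (2 + I)*I = I*(2 + I))
y(T) = -2 + T² (y(T) = -2 + T*T = -2 + T²)
((1*3)*0 + x)*y(k(-2)) = ((1*3)*0 + 6)*(-2 + (-2*(2 - 2))²) = (3*0 + 6)*(-2 + (-2*0)²) = (0 + 6)*(-2 + 0²) = 6*(-2 + 0) = 6*(-2) = -12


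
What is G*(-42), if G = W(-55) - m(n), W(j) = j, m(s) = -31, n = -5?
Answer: 1008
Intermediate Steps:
G = -24 (G = -55 - 1*(-31) = -55 + 31 = -24)
G*(-42) = -24*(-42) = 1008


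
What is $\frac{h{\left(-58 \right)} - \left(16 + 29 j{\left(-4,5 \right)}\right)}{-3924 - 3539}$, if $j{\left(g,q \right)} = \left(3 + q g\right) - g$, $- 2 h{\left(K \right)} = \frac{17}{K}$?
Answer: $- \frac{41893}{865708} \approx -0.048392$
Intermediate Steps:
$h{\left(K \right)} = - \frac{17}{2 K}$ ($h{\left(K \right)} = - \frac{17 \frac{1}{K}}{2} = - \frac{17}{2 K}$)
$j{\left(g,q \right)} = 3 - g + g q$ ($j{\left(g,q \right)} = \left(3 + g q\right) - g = 3 - g + g q$)
$\frac{h{\left(-58 \right)} - \left(16 + 29 j{\left(-4,5 \right)}\right)}{-3924 - 3539} = \frac{- \frac{17}{2 \left(-58\right)} - \left(16 + 29 \left(3 - -4 - 20\right)\right)}{-3924 - 3539} = \frac{\left(- \frac{17}{2}\right) \left(- \frac{1}{58}\right) - \left(16 + 29 \left(3 + 4 - 20\right)\right)}{-7463} = \left(\frac{17}{116} - -361\right) \left(- \frac{1}{7463}\right) = \left(\frac{17}{116} + \left(-16 + 377\right)\right) \left(- \frac{1}{7463}\right) = \left(\frac{17}{116} + 361\right) \left(- \frac{1}{7463}\right) = \frac{41893}{116} \left(- \frac{1}{7463}\right) = - \frac{41893}{865708}$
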